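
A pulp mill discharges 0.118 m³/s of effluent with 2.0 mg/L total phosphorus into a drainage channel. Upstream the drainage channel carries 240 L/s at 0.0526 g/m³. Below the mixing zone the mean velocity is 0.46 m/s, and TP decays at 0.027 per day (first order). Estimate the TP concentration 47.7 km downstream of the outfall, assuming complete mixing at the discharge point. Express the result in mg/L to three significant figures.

240 L/s = 0.24 m³/s.
After complete mixing, C₀ = (0.118·2 + 0.24·0.0526) / 0.358 = 0.6945 mg/L.
Travel time t = 4.77e+04 m / 0.46 m/s = 1.037e+05 s = 1.2 d.
C = 0.6945·exp(−0.027·1.2) = 0.6945·0.9681 = 0.6723 mg/L.

0.672 mg/L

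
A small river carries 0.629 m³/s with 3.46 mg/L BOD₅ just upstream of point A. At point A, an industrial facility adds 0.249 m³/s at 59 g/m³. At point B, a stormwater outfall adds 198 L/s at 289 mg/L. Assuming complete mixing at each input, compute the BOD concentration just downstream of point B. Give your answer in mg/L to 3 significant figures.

After input A: C = (0.629·3.46 + 0.249·59) / 0.878 = 19.21 mg/L.
198 L/s = 0.198 m³/s.
After input B: C = (0.878·19.21 + 0.198·289) / 1.076 = 68.86 mg/L.

68.9 mg/L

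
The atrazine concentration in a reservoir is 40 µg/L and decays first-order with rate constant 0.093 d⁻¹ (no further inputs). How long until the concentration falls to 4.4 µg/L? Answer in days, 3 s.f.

23.7 d

t = ln(C₀/C)/k = ln(40/4.4)/0.093 = 2.207/0.093 = 23.73 d.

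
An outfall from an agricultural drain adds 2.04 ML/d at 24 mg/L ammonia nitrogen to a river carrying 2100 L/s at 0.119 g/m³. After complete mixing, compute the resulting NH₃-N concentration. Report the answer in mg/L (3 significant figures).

2.04 ML/d = 0.02361 m³/s.
2100 L/s = 2.1 m³/s.
Conservation of mass across the mixing zone: C = (0.02361·24 + 2.1·0.119) / (0.02361 + 2.1) = 0.8166/2.124 = 0.3845 mg/L.

0.385 mg/L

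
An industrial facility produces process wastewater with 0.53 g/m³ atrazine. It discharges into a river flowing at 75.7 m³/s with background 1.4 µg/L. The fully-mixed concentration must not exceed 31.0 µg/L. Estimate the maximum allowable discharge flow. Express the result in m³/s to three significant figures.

4.49 m³/s

1.4 µg/L = 0.0014 mg/L.
31.0 µg/L = 0.031 mg/L.
Mass balance at complete mixing: C_std·(Q_w + Q_r) = Q_w·C_e + Q_r·C_b.
Rearranging, Q_w = Q_r·(C_std − C_b)/(C_e − C_std) = 75.7·(0.031 − 0.0014) / (0.53 − 0.031) = 4.49 m³/s.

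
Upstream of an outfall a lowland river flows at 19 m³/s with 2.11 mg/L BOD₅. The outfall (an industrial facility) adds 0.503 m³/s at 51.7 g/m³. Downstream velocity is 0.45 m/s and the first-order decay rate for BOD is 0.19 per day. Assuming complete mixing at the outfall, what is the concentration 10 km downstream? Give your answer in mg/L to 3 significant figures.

3.23 mg/L

After complete mixing, C₀ = (0.503·51.7 + 19·2.11) / 19.5 = 3.389 mg/L.
Travel time t = 1e+04 m / 0.45 m/s = 2.222e+04 s = 0.2572 d.
C = 3.389·exp(−0.19·0.2572) = 3.389·0.9523 = 3.227 mg/L.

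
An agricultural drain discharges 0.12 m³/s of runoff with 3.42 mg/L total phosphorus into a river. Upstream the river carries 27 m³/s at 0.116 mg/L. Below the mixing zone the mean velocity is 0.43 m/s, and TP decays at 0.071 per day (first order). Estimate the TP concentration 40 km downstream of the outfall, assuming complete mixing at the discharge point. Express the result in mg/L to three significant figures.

0.121 mg/L

After complete mixing, C₀ = (0.12·3.42 + 27·0.116) / 27.12 = 0.1306 mg/L.
Travel time t = 4e+04 m / 0.43 m/s = 9.302e+04 s = 1.077 d.
C = 0.1306·exp(−0.071·1.077) = 0.1306·0.9264 = 0.121 mg/L.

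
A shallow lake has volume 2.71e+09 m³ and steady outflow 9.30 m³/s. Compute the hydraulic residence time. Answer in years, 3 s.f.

9.23 yr

Q = 9.30 m³/s × 3.156e+07 s/yr = 2.935e+08 m³/yr.
Hydraulic residence time τ = V/Q = 2.71e+09/2.935e+08 = 9.234 yr.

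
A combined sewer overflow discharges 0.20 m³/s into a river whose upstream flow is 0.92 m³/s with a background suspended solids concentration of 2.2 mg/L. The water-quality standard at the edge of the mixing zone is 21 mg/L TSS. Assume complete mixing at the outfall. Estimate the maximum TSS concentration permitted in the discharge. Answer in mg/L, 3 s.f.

107 mg/L

Mass balance: 21·1.12 = 0.2·Cₑ + 0.92·2.2.
Cₑ = (23.52 − 2.024) / 0.2 = 107.5 mg/L.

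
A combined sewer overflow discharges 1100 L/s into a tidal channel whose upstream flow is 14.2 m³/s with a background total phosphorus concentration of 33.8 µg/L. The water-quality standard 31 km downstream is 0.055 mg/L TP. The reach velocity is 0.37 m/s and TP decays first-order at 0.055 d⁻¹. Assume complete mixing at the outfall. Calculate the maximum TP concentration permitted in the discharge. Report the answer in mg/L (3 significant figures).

0.371 mg/L

1100 L/s = 1.1 m³/s.
33.8 µg/L = 0.0338 mg/L.
Travel time to the compliance point: t = 3.1e+04/0.37 = 8.378e+04 s = 0.9697 d; decay factor exp(−0.055·0.9697) = 0.9481.
So the concentration just after mixing may be at most 0.055/0.9481 = 0.05801 mg/L.
Mass balance: 0.05801·15.3 = 1.1·Cₑ + 14.2·0.0338.
Cₑ = (0.8876 − 0.48) / 1.1 = 0.3706 mg/L.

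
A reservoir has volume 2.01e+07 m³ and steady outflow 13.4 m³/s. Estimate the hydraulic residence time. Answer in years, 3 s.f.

Q = 13.4 m³/s × 3.156e+07 s/yr = 4.229e+08 m³/yr.
Hydraulic residence time τ = V/Q = 2.01e+07/4.229e+08 = 0.04753 yr.

0.0475 yr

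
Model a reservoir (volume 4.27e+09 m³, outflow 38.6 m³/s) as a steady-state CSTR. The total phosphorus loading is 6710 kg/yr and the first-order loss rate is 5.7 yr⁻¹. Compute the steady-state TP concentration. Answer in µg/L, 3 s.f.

Outflow Q = 38.6 m³/s × 3.156e+07 s/yr = 1.218e+09 m³/yr.
Steady-state CSTR mass balance: W = Q·C + k·V·C, so C = W/(Q + kV).
Q + kV = 1.218e+09 + 5.7·4.27e+09 = 2.556e+10 m³/yr.
C = 6710/2.556e+10 = 2.625e-07 kg/m³ = 0.0002625 mg/L = 0.2625 µg/L.

0.263 µg/L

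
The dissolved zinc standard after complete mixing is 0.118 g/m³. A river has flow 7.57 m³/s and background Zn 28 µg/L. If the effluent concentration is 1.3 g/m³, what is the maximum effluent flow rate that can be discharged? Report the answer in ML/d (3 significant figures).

49.8 ML/d

28 µg/L = 0.028 mg/L.
Mass balance at complete mixing: C_std·(Q_w + Q_r) = Q_w·C_e + Q_r·C_b.
Rearranging, Q_w = Q_r·(C_std − C_b)/(C_e − C_std) = 7.57·(0.118 − 0.028) / (1.3 − 0.118) = 0.5764 m³/s.
= 49.8 ML/d.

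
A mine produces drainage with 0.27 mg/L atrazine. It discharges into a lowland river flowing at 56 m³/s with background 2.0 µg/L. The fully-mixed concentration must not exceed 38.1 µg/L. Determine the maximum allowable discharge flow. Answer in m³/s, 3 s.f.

2.0 µg/L = 0.002 mg/L.
38.1 µg/L = 0.0381 mg/L.
Mass balance at complete mixing: C_std·(Q_w + Q_r) = Q_w·C_e + Q_r·C_b.
Rearranging, Q_w = Q_r·(C_std − C_b)/(C_e − C_std) = 56·(0.0381 − 0.002) / (0.27 − 0.0381) = 8.718 m³/s.

8.72 m³/s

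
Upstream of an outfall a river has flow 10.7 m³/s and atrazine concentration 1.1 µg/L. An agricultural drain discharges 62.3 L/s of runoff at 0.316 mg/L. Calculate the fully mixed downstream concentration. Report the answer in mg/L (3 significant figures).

62.3 L/s = 0.0623 m³/s.
1.1 µg/L = 0.0011 mg/L.
Conservation of mass across the mixing zone: C = (0.0623·0.316 + 10.7·0.0011) / (0.0623 + 10.7) = 0.03146/10.76 = 0.002923 mg/L.

0.00292 mg/L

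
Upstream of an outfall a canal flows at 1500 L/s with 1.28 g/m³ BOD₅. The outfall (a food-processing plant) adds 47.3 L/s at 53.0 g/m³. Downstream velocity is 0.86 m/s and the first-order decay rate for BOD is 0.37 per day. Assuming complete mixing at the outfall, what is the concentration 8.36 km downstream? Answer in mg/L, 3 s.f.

47.3 L/s = 0.0473 m³/s.
1500 L/s = 1.5 m³/s.
After complete mixing, C₀ = (0.0473·53 + 1.5·1.28) / 1.547 = 2.861 mg/L.
Travel time t = 8360 m / 0.86 m/s = 9721 s = 0.1125 d.
C = 2.861·exp(−0.37·0.1125) = 2.861·0.9592 = 2.744 mg/L.

2.74 mg/L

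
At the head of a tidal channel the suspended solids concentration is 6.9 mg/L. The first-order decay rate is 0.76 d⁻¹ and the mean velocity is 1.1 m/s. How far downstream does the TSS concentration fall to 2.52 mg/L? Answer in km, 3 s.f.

From C = C₀·e^(−kt), t = ln(C₀/C)/k = ln(6.9/2.52)/0.76 = 1.007/0.76 = 1.325 d.
Distance = v·t = 1.1 m/s × 1.145e+05 s = 1.26e+05 m = 126 km.

126 km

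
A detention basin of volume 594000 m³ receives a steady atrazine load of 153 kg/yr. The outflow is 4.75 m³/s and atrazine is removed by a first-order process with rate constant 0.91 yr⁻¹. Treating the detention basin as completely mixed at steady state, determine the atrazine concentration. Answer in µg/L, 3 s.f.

Outflow Q = 4.75 m³/s × 3.156e+07 s/yr = 1.499e+08 m³/yr.
Steady-state CSTR mass balance: W = Q·C + k·V·C, so C = W/(Q + kV).
Q + kV = 1.499e+08 + 0.91·594000 = 1.504e+08 m³/yr.
C = 153/1.504e+08 = 1.017e-06 kg/m³ = 0.001017 mg/L = 1.017 µg/L.

1.02 µg/L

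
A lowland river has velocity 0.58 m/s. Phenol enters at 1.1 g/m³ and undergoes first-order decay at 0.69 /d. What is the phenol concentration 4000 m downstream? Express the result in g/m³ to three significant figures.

Travel time t = 4000 m / 0.58 m/s = 4000/0.58 = 6897 s = 0.07982 d.
First-order decay: C = 1.1·exp(−0.69·0.07982) = 1.1·0.9464 = 1.041 g/m³.

1.04 g/m³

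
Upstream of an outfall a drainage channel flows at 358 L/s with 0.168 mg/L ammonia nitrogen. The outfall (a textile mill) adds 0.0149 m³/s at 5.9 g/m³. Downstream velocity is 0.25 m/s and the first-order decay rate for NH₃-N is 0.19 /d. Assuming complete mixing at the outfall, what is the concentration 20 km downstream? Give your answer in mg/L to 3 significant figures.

0.333 mg/L

358 L/s = 0.358 m³/s.
After complete mixing, C₀ = (0.0149·5.9 + 0.358·0.168) / 0.3729 = 0.397 mg/L.
Travel time t = 2e+04 m / 0.25 m/s = 8e+04 s = 0.9259 d.
C = 0.397·exp(−0.19·0.9259) = 0.397·0.8387 = 0.333 mg/L.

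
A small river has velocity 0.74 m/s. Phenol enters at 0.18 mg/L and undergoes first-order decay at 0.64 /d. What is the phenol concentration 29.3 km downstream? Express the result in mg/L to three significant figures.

0.134 mg/L

Travel time t = 29.3 km / 0.74 m/s = 2.93e+04/0.74 = 3.959e+04 s = 0.4583 d.
First-order decay: C = 0.18·exp(−0.64·0.4583) = 0.18·0.7458 = 0.1342 mg/L.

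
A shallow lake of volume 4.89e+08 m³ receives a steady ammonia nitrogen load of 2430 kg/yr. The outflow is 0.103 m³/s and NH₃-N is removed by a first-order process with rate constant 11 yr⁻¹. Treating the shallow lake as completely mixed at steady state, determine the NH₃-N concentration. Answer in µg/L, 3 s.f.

Outflow Q = 0.103 m³/s × 3.156e+07 s/yr = 3.25e+06 m³/yr.
Steady-state CSTR mass balance: W = Q·C + k·V·C, so C = W/(Q + kV).
Q + kV = 3.25e+06 + 11·4.89e+08 = 5.382e+09 m³/yr.
C = 2430/5.382e+09 = 4.515e-07 kg/m³ = 0.0004515 mg/L = 0.4515 µg/L.

0.451 µg/L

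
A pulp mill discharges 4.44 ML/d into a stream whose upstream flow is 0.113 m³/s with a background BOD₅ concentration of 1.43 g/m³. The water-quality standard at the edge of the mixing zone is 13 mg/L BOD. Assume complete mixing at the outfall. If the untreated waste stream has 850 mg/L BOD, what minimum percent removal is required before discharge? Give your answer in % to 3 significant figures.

4.44 ML/d = 0.05139 m³/s.
Mass balance: 13·0.1644 = 0.05139·Cₑ + 0.113·1.43.
Cₑ = (2.137 − 0.1616) / 0.05139 = 38.44 mg/L.
Required removal = 1 − 38.44/850 = 95.48 %.

95.5 %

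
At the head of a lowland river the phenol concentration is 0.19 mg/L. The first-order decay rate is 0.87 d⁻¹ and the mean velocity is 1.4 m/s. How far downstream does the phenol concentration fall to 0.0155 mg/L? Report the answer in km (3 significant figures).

From C = C₀·e^(−kt), t = ln(C₀/C)/k = ln(0.19/0.0155)/0.87 = 2.506/0.87 = 2.881 d.
Distance = v·t = 1.4 m/s × 2.489e+05 s = 3.484e+05 m = 348.4 km.

348 km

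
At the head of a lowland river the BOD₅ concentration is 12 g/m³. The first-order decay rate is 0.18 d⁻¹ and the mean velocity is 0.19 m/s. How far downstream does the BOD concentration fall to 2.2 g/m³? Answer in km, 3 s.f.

155 km

From C = C₀·e^(−kt), t = ln(C₀/C)/k = ln(12/2.2)/0.18 = 1.696/0.18 = 9.425 d.
Distance = v·t = 0.19 m/s × 8.143e+05 s = 1.547e+05 m = 154.7 km.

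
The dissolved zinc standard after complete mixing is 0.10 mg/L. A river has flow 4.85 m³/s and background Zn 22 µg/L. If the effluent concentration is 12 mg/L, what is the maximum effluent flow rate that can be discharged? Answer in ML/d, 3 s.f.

2.75 ML/d

22 µg/L = 0.022 mg/L.
Mass balance at complete mixing: C_std·(Q_w + Q_r) = Q_w·C_e + Q_r·C_b.
Rearranging, Q_w = Q_r·(C_std − C_b)/(C_e − C_std) = 4.85·(0.1 − 0.022) / (12 − 0.1) = 0.03179 m³/s.
= 2.747 ML/d.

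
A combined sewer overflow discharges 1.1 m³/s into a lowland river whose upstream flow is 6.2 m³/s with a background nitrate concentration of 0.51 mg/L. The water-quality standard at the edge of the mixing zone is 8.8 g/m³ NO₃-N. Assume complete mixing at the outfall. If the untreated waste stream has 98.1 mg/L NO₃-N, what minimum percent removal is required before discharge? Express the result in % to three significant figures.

Mass balance: 8.8·7.3 = 1.1·Cₑ + 6.2·0.51.
Cₑ = (64.24 − 3.162) / 1.1 = 55.53 mg/L.
Required removal = 1 − 55.53/98.1 = 43.4 %.

43.4 %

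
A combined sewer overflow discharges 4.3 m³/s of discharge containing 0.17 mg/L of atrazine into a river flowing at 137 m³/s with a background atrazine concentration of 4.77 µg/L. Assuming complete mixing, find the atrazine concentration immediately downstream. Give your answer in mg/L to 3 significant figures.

4.77 µg/L = 0.00477 mg/L.
Conservation of mass across the mixing zone: C = (4.3·0.17 + 137·0.00477) / (4.3 + 137) = 1.384/141.3 = 0.009798 mg/L.

0.00980 mg/L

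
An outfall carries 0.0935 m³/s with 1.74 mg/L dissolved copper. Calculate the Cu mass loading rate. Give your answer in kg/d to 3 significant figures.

14.1 kg/d

Mass flux = Q·C = 0.0935 m³/s × 1.74 g/m³ = 0.1627 g/s.
= 0.1627 g/s × 86.4 = 14.06 kg/d.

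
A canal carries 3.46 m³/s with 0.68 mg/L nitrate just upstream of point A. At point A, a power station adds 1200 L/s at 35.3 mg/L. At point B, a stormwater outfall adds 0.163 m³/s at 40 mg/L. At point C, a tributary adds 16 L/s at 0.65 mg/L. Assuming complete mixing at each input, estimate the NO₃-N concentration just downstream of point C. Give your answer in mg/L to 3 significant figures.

10.6 mg/L

1200 L/s = 1.2 m³/s.
After input A: C = (3.46·0.68 + 1.2·35.3) / 4.66 = 9.595 mg/L.
After input B: C = (4.66·9.595 + 0.163·40) / 4.823 = 10.62 mg/L.
16 L/s = 0.016 m³/s.
After input C: C = (4.823·10.62 + 0.016·0.65) / 4.839 = 10.59 mg/L.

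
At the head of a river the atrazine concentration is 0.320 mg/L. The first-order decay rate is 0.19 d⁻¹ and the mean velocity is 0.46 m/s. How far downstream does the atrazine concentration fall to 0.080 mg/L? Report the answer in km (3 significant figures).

290 km

From C = C₀·e^(−kt), t = ln(C₀/C)/k = ln(0.320/0.080)/0.19 = 1.386/0.19 = 7.296 d.
Distance = v·t = 0.46 m/s × 6.304e+05 s = 2.9e+05 m = 290 km.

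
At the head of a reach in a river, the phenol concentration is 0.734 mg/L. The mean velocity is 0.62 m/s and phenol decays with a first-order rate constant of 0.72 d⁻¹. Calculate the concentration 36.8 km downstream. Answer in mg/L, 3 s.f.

Travel time t = 36.8 km / 0.62 m/s = 3.68e+04/0.62 = 5.935e+04 s = 0.687 d.
First-order decay: C = 0.734·exp(−0.72·0.687) = 0.734·0.6098 = 0.4476 mg/L.

0.448 mg/L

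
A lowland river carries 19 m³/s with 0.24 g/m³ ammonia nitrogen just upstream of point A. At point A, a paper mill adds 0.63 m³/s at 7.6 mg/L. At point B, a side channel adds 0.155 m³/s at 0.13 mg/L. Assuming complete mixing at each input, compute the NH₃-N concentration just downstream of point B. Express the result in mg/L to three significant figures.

0.473 mg/L

After input A: C = (19·0.24 + 0.63·7.6) / 19.63 = 0.4762 mg/L.
After input B: C = (19.63·0.4762 + 0.155·0.13) / 19.79 = 0.4735 mg/L.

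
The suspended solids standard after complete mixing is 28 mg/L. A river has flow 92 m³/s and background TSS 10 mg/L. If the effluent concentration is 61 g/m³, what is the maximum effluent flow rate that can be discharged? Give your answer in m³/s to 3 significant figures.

50.2 m³/s

Mass balance at complete mixing: C_std·(Q_w + Q_r) = Q_w·C_e + Q_r·C_b.
Rearranging, Q_w = Q_r·(C_std − C_b)/(C_e − C_std) = 92·(28 − 10) / (61 − 28) = 50.18 m³/s.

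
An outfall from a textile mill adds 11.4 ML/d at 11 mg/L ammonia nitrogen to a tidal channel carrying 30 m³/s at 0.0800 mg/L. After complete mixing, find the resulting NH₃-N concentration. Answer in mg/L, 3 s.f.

11.4 ML/d = 0.1319 m³/s.
Flow-weighted mixing gives C = (0.1319·11 + 30·0.08) / (0.1319 + 30) = 3.851/30.13 = 0.1278 mg/L.

0.128 mg/L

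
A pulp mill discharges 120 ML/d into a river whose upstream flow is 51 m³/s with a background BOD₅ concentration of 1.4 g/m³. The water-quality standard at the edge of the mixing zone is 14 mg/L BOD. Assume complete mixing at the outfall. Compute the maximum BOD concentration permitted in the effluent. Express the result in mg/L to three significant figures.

120 ML/d = 1.389 m³/s.
Mass balance: 14·52.39 = 1.389·Cₑ + 51·1.4.
Cₑ = (733.4 − 71.4) / 1.389 = 476.7 mg/L.

477 mg/L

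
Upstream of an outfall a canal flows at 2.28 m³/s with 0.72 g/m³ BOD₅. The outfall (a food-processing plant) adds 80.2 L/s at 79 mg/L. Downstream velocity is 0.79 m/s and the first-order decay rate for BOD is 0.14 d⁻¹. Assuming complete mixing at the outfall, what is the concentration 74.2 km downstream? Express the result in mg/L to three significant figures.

80.2 L/s = 0.0802 m³/s.
After complete mixing, C₀ = (0.0802·79 + 2.28·0.72) / 2.36 = 3.38 mg/L.
Travel time t = 7.42e+04 m / 0.79 m/s = 9.392e+04 s = 1.087 d.
C = 3.38·exp(−0.14·1.087) = 3.38·0.8588 = 2.903 mg/L.

2.90 mg/L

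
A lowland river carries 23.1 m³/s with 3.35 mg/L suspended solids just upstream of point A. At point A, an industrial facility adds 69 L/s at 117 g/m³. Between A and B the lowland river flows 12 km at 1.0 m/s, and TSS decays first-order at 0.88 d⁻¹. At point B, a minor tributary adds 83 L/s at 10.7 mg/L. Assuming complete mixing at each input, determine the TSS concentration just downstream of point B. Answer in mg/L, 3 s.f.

69 L/s = 0.069 m³/s.
After input A: C = (23.1·3.35 + 0.069·117) / 23.17 = 3.688 mg/L.
Over the 12 km reach to input B (t = 1.2e+04 s = 0.1389 d), decay gives C = 3.688·exp(−0.88·0.1389) = 3.264 mg/L.
83 L/s = 0.083 m³/s.
After input B: C = (23.17·3.264 + 0.083·10.7) / 23.25 = 3.291 mg/L.

3.29 mg/L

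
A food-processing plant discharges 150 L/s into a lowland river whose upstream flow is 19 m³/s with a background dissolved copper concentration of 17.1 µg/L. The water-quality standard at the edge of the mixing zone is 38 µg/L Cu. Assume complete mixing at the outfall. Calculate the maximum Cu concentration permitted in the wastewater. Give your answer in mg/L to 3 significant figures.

150 L/s = 0.15 m³/s.
17.1 µg/L = 0.0171 mg/L.
38 µg/L = 0.038 mg/L.
Mass balance: 0.038·19.15 = 0.15·Cₑ + 19·0.0171.
Cₑ = (0.7277 − 0.3249) / 0.15 = 2.685 mg/L.

2.69 mg/L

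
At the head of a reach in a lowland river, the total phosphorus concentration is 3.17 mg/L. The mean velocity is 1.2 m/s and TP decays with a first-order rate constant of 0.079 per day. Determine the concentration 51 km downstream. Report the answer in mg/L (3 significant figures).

Travel time t = 51 km / 1.2 m/s = 5.1e+04/1.2 = 4.25e+04 s = 0.4919 d.
First-order decay: C = 3.17·exp(−0.079·0.4919) = 3.17·0.9619 = 3.049 mg/L.

3.05 mg/L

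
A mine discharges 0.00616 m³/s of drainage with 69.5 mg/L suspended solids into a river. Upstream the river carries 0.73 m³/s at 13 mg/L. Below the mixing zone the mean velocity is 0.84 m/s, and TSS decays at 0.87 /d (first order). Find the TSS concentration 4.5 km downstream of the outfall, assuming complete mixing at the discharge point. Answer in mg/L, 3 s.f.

12.8 mg/L

After complete mixing, C₀ = (0.00616·69.5 + 0.73·13) / 0.7362 = 13.47 mg/L.
Travel time t = 4500 m / 0.84 m/s = 5357 s = 0.062 d.
C = 13.47·exp(−0.87·0.062) = 13.47·0.9475 = 12.77 mg/L.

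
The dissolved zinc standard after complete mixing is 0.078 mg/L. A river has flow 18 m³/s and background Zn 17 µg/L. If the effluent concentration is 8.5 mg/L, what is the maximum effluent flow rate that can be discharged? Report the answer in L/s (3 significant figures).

17 µg/L = 0.017 mg/L.
Mass balance at complete mixing: C_std·(Q_w + Q_r) = Q_w·C_e + Q_r·C_b.
Rearranging, Q_w = Q_r·(C_std − C_b)/(C_e − C_std) = 18·(0.078 − 0.017) / (8.5 − 0.078) = 0.1304 m³/s.
= 130.4 L/s.

130 L/s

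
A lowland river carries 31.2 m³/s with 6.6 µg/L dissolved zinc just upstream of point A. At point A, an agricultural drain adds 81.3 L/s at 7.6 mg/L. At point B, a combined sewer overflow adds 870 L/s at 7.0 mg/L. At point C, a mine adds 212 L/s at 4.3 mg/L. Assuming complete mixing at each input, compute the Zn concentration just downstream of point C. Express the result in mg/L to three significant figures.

6.6 µg/L = 0.0066 mg/L.
81.3 L/s = 0.0813 m³/s.
After input A: C = (31.2·0.0066 + 0.0813·7.6) / 31.28 = 0.02634 mg/L.
870 L/s = 0.87 m³/s.
After input B: C = (31.28·0.02634 + 0.87·7) / 32.15 = 0.215 mg/L.
212 L/s = 0.212 m³/s.
After input C: C = (32.15·0.215 + 0.212·4.3) / 32.36 = 0.2418 mg/L.

0.242 mg/L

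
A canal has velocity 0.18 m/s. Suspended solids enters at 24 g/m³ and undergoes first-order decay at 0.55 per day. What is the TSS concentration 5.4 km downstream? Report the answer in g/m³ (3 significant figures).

Travel time t = 5.4 km / 0.18 m/s = 5400/0.18 = 3e+04 s = 0.3472 d.
First-order decay: C = 24·exp(−0.55·0.3472) = 24·0.8262 = 19.83 g/m³.

19.8 g/m³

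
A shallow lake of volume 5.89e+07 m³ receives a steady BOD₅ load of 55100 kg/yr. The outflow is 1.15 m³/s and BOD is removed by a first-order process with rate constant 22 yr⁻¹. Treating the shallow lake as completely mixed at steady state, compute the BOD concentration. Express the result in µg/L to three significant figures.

41.4 µg/L

Outflow Q = 1.15 m³/s × 3.156e+07 s/yr = 3.629e+07 m³/yr.
Steady-state CSTR mass balance: W = Q·C + k·V·C, so C = W/(Q + kV).
Q + kV = 3.629e+07 + 22·5.89e+07 = 1.332e+09 m³/yr.
C = 55100/1.332e+09 = 4.136e-05 kg/m³ = 0.04136 mg/L = 41.36 µg/L.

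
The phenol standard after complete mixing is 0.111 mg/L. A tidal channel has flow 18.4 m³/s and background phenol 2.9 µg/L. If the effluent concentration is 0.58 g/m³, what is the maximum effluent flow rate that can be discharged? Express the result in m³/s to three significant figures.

2.9 µg/L = 0.0029 mg/L.
Mass balance at complete mixing: C_std·(Q_w + Q_r) = Q_w·C_e + Q_r·C_b.
Rearranging, Q_w = Q_r·(C_std − C_b)/(C_e − C_std) = 18.4·(0.111 − 0.0029) / (0.58 − 0.111) = 4.241 m³/s.

4.24 m³/s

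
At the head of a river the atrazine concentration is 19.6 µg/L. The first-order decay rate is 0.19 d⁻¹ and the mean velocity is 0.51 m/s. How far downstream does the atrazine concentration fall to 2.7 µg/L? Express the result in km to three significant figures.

460 km

From C = C₀·e^(−kt), t = ln(C₀/C)/k = ln(19.6/2.7)/0.19 = 1.982/0.19 = 10.43 d.
Distance = v·t = 0.51 m/s × 9.014e+05 s = 4.597e+05 m = 459.7 km.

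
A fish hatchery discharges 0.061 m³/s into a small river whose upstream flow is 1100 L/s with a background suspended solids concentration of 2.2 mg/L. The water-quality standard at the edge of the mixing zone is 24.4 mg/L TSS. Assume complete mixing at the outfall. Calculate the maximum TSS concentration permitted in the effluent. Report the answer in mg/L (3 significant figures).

1100 L/s = 1.1 m³/s.
Mass balance: 24.4·1.161 = 0.061·Cₑ + 1.1·2.2.
Cₑ = (28.33 − 2.42) / 0.061 = 424.7 mg/L.

425 mg/L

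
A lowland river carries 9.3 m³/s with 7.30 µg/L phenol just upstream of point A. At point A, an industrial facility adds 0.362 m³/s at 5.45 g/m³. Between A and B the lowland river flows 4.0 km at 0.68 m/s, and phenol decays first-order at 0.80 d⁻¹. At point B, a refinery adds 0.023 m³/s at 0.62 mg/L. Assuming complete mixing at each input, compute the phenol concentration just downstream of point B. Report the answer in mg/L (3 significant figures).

7.30 µg/L = 0.0073 mg/L.
After input A: C = (9.3·0.0073 + 0.362·5.45) / 9.662 = 0.2112 mg/L.
Over the 4.0 km reach to input B (t = 5882 s = 0.06808 d), decay gives C = 0.2112·exp(−0.80·0.06808) = 0.2 mg/L.
After input B: C = (9.662·0.2 + 0.023·0.62) / 9.685 = 0.201 mg/L.

0.201 mg/L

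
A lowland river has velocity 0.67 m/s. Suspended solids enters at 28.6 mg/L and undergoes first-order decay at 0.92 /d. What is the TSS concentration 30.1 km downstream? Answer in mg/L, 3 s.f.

Travel time t = 30.1 km / 0.67 m/s = 3.01e+04/0.67 = 4.493e+04 s = 0.52 d.
First-order decay: C = 28.6·exp(−0.92·0.52) = 28.6·0.6198 = 17.73 mg/L.

17.7 mg/L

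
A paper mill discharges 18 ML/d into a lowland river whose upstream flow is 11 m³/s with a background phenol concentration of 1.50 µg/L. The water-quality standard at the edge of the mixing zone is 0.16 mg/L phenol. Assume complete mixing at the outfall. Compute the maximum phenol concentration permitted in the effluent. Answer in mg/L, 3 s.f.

8.53 mg/L

18 ML/d = 0.2083 m³/s.
1.50 µg/L = 0.0015 mg/L.
Mass balance: 0.16·11.21 = 0.2083·Cₑ + 11·0.0015.
Cₑ = (1.793 − 0.0165) / 0.2083 = 8.529 mg/L.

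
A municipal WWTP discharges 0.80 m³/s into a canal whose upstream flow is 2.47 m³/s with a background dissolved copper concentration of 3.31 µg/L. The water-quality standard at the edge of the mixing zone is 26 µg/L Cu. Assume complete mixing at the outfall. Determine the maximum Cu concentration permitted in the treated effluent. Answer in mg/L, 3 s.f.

0.0961 mg/L

3.31 µg/L = 0.00331 mg/L.
26 µg/L = 0.026 mg/L.
Mass balance: 0.026·3.27 = 0.8·Cₑ + 2.47·0.00331.
Cₑ = (0.08502 − 0.008176) / 0.8 = 0.09606 mg/L.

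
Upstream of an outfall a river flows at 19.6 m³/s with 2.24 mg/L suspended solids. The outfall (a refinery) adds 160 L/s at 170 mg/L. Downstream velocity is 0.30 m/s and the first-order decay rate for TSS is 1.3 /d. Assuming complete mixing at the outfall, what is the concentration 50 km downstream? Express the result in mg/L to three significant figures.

160 L/s = 0.16 m³/s.
After complete mixing, C₀ = (0.16·170 + 19.6·2.24) / 19.76 = 3.598 mg/L.
Travel time t = 5e+04 m / 0.30 m/s = 1.667e+05 s = 1.929 d.
C = 3.598·exp(−1.3·1.929) = 3.598·0.08145 = 0.2931 mg/L.

0.293 mg/L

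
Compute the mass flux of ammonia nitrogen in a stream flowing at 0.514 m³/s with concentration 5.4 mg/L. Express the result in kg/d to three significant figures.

Mass flux = Q·C = 0.514 m³/s × 5.4 g/m³ = 2.776 g/s.
= 2.776 g/s × 86.4 = 239.8 kg/d.

240 kg/d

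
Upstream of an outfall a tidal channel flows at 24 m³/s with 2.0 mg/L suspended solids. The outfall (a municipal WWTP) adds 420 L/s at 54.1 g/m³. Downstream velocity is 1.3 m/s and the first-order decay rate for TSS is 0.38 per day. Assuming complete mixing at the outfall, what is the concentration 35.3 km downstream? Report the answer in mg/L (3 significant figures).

420 L/s = 0.42 m³/s.
After complete mixing, C₀ = (0.42·54.1 + 24·2) / 24.42 = 2.896 mg/L.
Travel time t = 3.53e+04 m / 1.3 m/s = 2.715e+04 s = 0.3143 d.
C = 2.896·exp(−0.38·0.3143) = 2.896·0.8874 = 2.57 mg/L.

2.57 mg/L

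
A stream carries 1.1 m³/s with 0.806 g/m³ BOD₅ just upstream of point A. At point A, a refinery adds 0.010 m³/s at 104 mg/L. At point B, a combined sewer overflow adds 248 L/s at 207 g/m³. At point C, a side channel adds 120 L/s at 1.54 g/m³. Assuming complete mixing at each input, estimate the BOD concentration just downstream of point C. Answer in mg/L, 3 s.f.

After input A: C = (1.1·0.806 + 0.01·104) / 1.11 = 1.736 mg/L.
248 L/s = 0.248 m³/s.
After input B: C = (1.11·1.736 + 0.248·207) / 1.358 = 39.22 mg/L.
120 L/s = 0.12 m³/s.
After input C: C = (1.358·39.22 + 0.12·1.54) / 1.478 = 36.16 mg/L.

36.2 mg/L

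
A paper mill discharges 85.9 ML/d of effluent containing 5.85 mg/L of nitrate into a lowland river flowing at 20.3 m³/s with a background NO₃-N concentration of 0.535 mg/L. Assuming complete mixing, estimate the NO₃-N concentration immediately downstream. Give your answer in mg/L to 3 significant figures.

0.783 mg/L

85.9 ML/d = 0.9942 m³/s.
Flow-weighted mixing gives C = (0.9942·5.85 + 20.3·0.535) / (0.9942 + 20.3) = 16.68/21.29 = 0.7832 mg/L.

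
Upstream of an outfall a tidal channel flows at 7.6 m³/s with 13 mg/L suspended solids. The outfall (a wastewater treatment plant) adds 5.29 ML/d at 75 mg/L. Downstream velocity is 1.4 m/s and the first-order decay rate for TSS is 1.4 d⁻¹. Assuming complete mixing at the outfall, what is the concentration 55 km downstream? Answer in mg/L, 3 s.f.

7.14 mg/L

5.29 ML/d = 0.06123 m³/s.
After complete mixing, C₀ = (0.06123·75 + 7.6·13) / 7.661 = 13.5 mg/L.
Travel time t = 5.5e+04 m / 1.4 m/s = 3.929e+04 s = 0.4547 d.
C = 13.5·exp(−1.4·0.4547) = 13.5·0.5291 = 7.14 mg/L.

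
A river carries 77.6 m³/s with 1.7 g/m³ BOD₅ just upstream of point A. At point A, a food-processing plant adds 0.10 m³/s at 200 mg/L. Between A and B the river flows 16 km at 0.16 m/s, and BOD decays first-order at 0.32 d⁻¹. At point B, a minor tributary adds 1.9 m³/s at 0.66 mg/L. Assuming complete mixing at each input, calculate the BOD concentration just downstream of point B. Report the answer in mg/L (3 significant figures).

1.33 mg/L

After input A: C = (77.6·1.7 + 0.1·200) / 77.7 = 1.955 mg/L.
Over the 16 km reach to input B (t = 1e+05 s = 1.157 d), decay gives C = 1.955·exp(−0.32·1.157) = 1.35 mg/L.
After input B: C = (77.7·1.35 + 1.9·0.66) / 79.6 = 1.334 mg/L.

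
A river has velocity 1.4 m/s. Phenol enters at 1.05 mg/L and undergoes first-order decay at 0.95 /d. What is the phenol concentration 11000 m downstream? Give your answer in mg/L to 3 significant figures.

0.963 mg/L

Travel time t = 11000 m / 1.4 m/s = 1.1e+04/1.4 = 7857 s = 0.09094 d.
First-order decay: C = 1.05·exp(−0.95·0.09094) = 1.05·0.9172 = 0.9631 mg/L.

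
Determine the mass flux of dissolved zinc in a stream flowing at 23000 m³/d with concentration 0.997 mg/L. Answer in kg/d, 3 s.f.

22.9 kg/d

23000 m³/d = 0.2662 m³/s.
Mass flux = Q·C = 0.2662 m³/s × 0.997 g/m³ = 0.2654 g/s.
= 0.2654 g/s × 86.4 = 22.93 kg/d.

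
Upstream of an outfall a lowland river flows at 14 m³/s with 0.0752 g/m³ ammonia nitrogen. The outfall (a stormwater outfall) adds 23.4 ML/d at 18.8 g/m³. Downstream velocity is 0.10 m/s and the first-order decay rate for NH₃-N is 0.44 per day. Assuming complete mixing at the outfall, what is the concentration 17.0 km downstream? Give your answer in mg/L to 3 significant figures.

23.4 ML/d = 0.2708 m³/s.
After complete mixing, C₀ = (0.2708·18.8 + 14·0.0752) / 14.27 = 0.4306 mg/L.
Travel time t = 1.7e+04 m / 0.10 m/s = 1.7e+05 s = 1.968 d.
C = 0.4306·exp(−0.44·1.968) = 0.4306·0.4207 = 0.1812 mg/L.

0.181 mg/L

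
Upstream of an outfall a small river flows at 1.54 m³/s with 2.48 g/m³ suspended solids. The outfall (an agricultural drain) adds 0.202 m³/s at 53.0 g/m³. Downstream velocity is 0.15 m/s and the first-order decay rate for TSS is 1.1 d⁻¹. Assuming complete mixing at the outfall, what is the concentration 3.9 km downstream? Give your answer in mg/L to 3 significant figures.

After complete mixing, C₀ = (0.202·53 + 1.54·2.48) / 1.742 = 8.338 mg/L.
Travel time t = 3900 m / 0.15 m/s = 2.6e+04 s = 0.3009 d.
C = 8.338·exp(−1.1·0.3009) = 8.338·0.7182 = 5.988 mg/L.

5.99 mg/L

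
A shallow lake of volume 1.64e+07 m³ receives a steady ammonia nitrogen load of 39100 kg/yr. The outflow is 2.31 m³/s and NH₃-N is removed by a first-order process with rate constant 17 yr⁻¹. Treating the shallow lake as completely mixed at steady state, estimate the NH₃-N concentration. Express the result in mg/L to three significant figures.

Outflow Q = 2.31 m³/s × 3.156e+07 s/yr = 7.29e+07 m³/yr.
Steady-state CSTR mass balance: W = Q·C + k·V·C, so C = W/(Q + kV).
Q + kV = 7.29e+07 + 17·1.64e+07 = 3.517e+08 m³/yr.
C = 39100/3.517e+08 = 0.0001112 kg/m³ = 0.1112 mg/L.

0.111 mg/L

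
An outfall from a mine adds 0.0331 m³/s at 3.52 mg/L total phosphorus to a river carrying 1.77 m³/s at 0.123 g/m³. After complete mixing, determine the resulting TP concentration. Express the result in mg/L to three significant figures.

Conservation of mass across the mixing zone: C = (0.0331·3.52 + 1.77·0.123) / (0.0331 + 1.77) = 0.3342/1.803 = 0.1854 mg/L.

0.185 mg/L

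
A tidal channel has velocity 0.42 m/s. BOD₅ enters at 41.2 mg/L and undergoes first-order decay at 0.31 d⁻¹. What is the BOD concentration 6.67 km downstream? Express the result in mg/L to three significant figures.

38.9 mg/L

Travel time t = 6.67 km / 0.42 m/s = 6670/0.42 = 1.588e+04 s = 0.1838 d.
First-order decay: C = 41.2·exp(−0.31·0.1838) = 41.2·0.9446 = 38.92 mg/L.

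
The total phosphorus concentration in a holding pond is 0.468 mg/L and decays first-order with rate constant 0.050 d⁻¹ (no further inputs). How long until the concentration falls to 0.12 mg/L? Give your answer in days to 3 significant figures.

t = ln(C₀/C)/k = ln(0.468/0.12)/0.050 = 1.361/0.050 = 27.22 d.

27.2 d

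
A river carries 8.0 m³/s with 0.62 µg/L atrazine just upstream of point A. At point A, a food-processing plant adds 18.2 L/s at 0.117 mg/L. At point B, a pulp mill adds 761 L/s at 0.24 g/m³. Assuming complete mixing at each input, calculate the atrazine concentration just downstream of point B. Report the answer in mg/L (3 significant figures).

0.62 µg/L = 0.00062 mg/L.
18.2 L/s = 0.0182 m³/s.
After input A: C = (8·0.00062 + 0.0182·0.117) / 8.018 = 0.0008842 mg/L.
761 L/s = 0.761 m³/s.
After input B: C = (8.018·0.0008842 + 0.761·0.24) / 8.779 = 0.02161 mg/L.

0.0216 mg/L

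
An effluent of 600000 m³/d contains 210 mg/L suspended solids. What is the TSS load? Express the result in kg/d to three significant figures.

600000 m³/d = 6.944 m³/s.
Mass flux = Q·C = 6.944 m³/s × 210 g/m³ = 1458 g/s.
= 1458 g/s × 86.4 = 1.26e+05 kg/d.

126000 kg/d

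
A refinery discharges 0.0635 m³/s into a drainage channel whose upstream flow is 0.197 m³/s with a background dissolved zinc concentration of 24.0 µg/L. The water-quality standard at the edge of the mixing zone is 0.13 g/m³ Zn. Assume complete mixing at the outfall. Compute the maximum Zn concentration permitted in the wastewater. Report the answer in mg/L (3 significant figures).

0.459 mg/L

24.0 µg/L = 0.024 mg/L.
Mass balance: 0.13·0.2605 = 0.0635·Cₑ + 0.197·0.024.
Cₑ = (0.03386 − 0.004728) / 0.0635 = 0.4589 mg/L.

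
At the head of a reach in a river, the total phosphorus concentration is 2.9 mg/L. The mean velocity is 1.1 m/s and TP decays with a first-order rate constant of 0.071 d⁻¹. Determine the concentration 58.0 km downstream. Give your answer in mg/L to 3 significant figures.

2.78 mg/L

Travel time t = 58.0 km / 1.1 m/s = 5.8e+04/1.1 = 5.273e+04 s = 0.6103 d.
First-order decay: C = 2.9·exp(−0.071·0.6103) = 2.9·0.9576 = 2.777 mg/L.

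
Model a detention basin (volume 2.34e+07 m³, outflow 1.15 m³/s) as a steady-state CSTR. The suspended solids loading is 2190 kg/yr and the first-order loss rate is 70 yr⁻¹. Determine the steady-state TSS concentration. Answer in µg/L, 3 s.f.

1.31 µg/L

Outflow Q = 1.15 m³/s × 3.156e+07 s/yr = 3.629e+07 m³/yr.
Steady-state CSTR mass balance: W = Q·C + k·V·C, so C = W/(Q + kV).
Q + kV = 3.629e+07 + 70·2.34e+07 = 1.674e+09 m³/yr.
C = 2190/1.674e+09 = 1.308e-06 kg/m³ = 0.001308 mg/L = 1.308 µg/L.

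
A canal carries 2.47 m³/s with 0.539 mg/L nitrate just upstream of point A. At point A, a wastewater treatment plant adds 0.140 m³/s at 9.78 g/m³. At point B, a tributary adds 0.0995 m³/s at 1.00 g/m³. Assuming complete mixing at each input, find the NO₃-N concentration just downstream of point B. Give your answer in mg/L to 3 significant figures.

1.03 mg/L

After input A: C = (2.47·0.539 + 0.14·9.78) / 2.61 = 1.035 mg/L.
After input B: C = (2.61·1.035 + 0.0995·1) / 2.71 = 1.033 mg/L.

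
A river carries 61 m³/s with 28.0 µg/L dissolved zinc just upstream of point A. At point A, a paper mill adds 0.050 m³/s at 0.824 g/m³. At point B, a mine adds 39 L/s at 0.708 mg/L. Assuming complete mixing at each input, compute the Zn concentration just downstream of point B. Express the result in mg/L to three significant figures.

0.0291 mg/L

28.0 µg/L = 0.028 mg/L.
After input A: C = (61·0.028 + 0.05·0.824) / 61.05 = 0.02865 mg/L.
39 L/s = 0.039 m³/s.
After input B: C = (61.05·0.02865 + 0.039·0.708) / 61.09 = 0.02909 mg/L.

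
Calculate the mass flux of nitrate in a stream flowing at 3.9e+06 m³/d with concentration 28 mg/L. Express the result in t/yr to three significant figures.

3.9e+06 m³/d = 45.14 m³/s.
Mass flux = Q·C = 45.14 m³/s × 28 g/m³ = 1264 g/s.
= 1264 g/s × 31.56 = 3.989e+04 t/yr.

39900 t/yr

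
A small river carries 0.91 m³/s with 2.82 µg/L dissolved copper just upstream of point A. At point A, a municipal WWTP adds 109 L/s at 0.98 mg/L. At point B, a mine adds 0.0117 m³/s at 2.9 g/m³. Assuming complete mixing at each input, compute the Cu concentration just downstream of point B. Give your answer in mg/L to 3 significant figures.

2.82 µg/L = 0.00282 mg/L.
109 L/s = 0.109 m³/s.
After input A: C = (0.91·0.00282 + 0.109·0.98) / 1.019 = 0.1073 mg/L.
After input B: C = (1.019·0.1073 + 0.0117·2.9) / 1.031 = 0.139 mg/L.

0.139 mg/L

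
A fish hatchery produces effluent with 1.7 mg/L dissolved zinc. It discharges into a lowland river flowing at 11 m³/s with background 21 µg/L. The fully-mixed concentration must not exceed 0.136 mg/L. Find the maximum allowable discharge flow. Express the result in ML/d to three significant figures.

21 µg/L = 0.021 mg/L.
Mass balance at complete mixing: C_std·(Q_w + Q_r) = Q_w·C_e + Q_r·C_b.
Rearranging, Q_w = Q_r·(C_std − C_b)/(C_e − C_std) = 11·(0.136 − 0.021) / (1.7 − 0.136) = 0.8088 m³/s.
= 69.88 ML/d.

69.9 ML/d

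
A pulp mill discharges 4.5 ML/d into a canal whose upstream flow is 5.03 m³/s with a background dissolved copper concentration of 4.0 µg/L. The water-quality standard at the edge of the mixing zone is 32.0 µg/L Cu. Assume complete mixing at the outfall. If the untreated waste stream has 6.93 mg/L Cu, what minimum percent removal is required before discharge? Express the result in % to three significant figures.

4.5 ML/d = 0.05208 m³/s.
4.0 µg/L = 0.004 mg/L.
32.0 µg/L = 0.032 mg/L.
Mass balance: 0.032·5.082 = 0.05208·Cₑ + 5.03·0.004.
Cₑ = (0.1626 − 0.02012) / 0.05208 = 2.736 mg/L.
Required removal = 1 − 2.736/6.93 = 60.52 %.

60.5 %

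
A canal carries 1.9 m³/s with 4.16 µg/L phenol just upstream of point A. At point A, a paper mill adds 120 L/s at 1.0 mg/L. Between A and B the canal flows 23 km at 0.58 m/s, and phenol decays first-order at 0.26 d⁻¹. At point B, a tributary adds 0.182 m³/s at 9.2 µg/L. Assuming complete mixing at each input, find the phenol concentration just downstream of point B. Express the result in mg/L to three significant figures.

0.0523 mg/L

4.16 µg/L = 0.00416 mg/L.
120 L/s = 0.12 m³/s.
After input A: C = (1.9·0.00416 + 0.12·1) / 2.02 = 0.06332 mg/L.
Over the 23 km reach to input B (t = 3.966e+04 s = 0.459 d), decay gives C = 0.06332·exp(−0.26·0.459) = 0.0562 mg/L.
9.2 µg/L = 0.0092 mg/L.
After input B: C = (2.02·0.0562 + 0.182·0.0092) / 2.202 = 0.05231 mg/L.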